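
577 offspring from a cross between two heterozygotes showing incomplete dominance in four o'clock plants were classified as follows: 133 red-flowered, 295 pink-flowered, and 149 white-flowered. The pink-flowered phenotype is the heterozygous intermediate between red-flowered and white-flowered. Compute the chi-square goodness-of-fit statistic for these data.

With incomplete dominance, a heterozygote × heterozygote cross gives a 1:2:1 phenotypic ratio.
Expected counts for N = 577 under a 1:2:1 ratio (total parts = 4):
  red-flowered: 577 × 1/4 = 144.25
  pink-flowered: 577 × 2/4 = 288.5
  white-flowered: 577 × 1/4 = 144.25
χ² = Σ (O − E)² / E
  red-flowered: (133 − 144.25)² / 144.25 = 0.8774
  pink-flowered: (295 − 288.5)² / 288.5 = 0.1464
  white-flowered: (149 − 144.25)² / 144.25 = 0.1564
χ² = 0.8774 + 0.1464 + 0.1564 = 1.1802 ≈ 1.180

1.180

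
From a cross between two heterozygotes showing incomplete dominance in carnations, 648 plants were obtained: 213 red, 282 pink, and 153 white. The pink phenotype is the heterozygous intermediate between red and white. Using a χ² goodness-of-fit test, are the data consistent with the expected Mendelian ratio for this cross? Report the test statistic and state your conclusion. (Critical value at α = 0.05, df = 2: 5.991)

With incomplete dominance, a heterozygote × heterozygote cross gives a 1:2:1 phenotypic ratio.
The 1:2:1 ratio has 4 parts, so with N = 648 the expected counts are:
  red: 648 × 1/4 = 162
  pink: 648 × 2/4 = 324
  white: 648 × 1/4 = 162
χ² = Σ (O − E)² / E
  red: (213 − 162)² / 162 = 16.0556
  pink: (282 − 324)² / 324 = 5.4444
  white: (153 − 162)² / 162 = 0.5000
χ² = 16.0556 + 5.4444 + 0.5000 = 22.000
Degrees of freedom = 3 − 1 = 2; critical value at α = 0.05 is 5.991.
Since 22.000 > 5.991, we reject the null hypothesis — the data do not fit the 1:2:1 ratio.

22.000; not consistent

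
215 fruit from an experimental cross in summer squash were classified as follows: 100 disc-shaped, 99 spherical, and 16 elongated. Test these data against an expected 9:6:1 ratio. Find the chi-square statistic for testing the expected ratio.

Under the 9:6:1 hypothesis (Σ ratio = 16, N = 215):
  disc-shaped: 215 × 9/16 = 120.9375
  spherical: 215 × 6/16 = 80.625
  elongated: 215 × 1/16 = 13.4375
χ² = Σ (O − E)² / E
  disc-shaped: (100 − 120.9375)² / 120.9375 = 3.6248
  spherical: (99 − 80.625)² / 80.625 = 4.1878
  elongated: (16 − 13.4375)² / 13.4375 = 0.4887
χ² = 3.6248 + 4.1878 + 0.4887 = 8.3013 ≈ 8.301

8.301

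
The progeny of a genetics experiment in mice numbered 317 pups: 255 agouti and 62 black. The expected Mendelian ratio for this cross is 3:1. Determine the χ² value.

5.006

Expected counts for N = 317 under a 3:1 ratio (total parts = 4):
  agouti: 317 × 3/4 = 237.75
  black: 317 × 1/4 = 79.25
χ² = Σ (O − E)² / E
  agouti: (255 − 237.75)² / 237.75 = 1.2516
  black: (62 − 79.25)² / 79.25 = 3.7547
χ² = 1.2516 + 3.7547 = 5.0063 ≈ 5.006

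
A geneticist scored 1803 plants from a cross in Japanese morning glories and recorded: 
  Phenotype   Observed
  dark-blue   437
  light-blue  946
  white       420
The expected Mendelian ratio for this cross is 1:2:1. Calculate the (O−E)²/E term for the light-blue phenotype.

The 1:2:1 ratio has 4 parts, so with N = 1803 the expected counts are:
  dark-blue: 1803 × 1/4 = 450.75
  light-blue: 1803 × 2/4 = 901.5
  white: 1803 × 1/4 = 450.75
Contribution of light-blue: (946 − 901.5)² / 901.5 = 2.1966

2.197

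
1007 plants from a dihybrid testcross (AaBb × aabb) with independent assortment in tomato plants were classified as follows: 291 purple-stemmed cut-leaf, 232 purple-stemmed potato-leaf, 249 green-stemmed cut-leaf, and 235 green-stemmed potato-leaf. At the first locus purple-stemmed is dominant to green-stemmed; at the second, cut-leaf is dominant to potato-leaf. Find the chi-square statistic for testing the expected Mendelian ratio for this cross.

A dihybrid testcross with independent assortment gives a 1:1:1:1 ratio.
The 1:1:1:1 ratio has 4 parts, so with N = 1007 the expected counts are:
  purple-stemmed cut-leaf: 1007 × 1/4 = 251.75
  purple-stemmed potato-leaf: 1007 × 1/4 = 251.75
  green-stemmed cut-leaf: 1007 × 1/4 = 251.75
  green-stemmed potato-leaf: 1007 × 1/4 = 251.75
χ² = Σ (O − E)² / E
  purple-stemmed cut-leaf: (291 − 251.75)² / 251.75 = 6.1194
  purple-stemmed potato-leaf: (232 − 251.75)² / 251.75 = 1.5494
  green-stemmed cut-leaf: (249 − 251.75)² / 251.75 = 0.0300
  green-stemmed potato-leaf: (235 − 251.75)² / 251.75 = 1.1144
χ² = 6.1194 + 1.5494 + 0.0300 + 1.1144 = 8.8132 ≈ 8.813

8.813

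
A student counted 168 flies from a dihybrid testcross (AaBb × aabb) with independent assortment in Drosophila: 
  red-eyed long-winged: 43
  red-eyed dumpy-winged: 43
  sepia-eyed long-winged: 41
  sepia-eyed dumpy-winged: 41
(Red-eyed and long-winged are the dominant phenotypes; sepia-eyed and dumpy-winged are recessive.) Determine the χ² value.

0.095

A dihybrid testcross with independent assortment gives a 1:1:1:1 ratio.
Total ratio parts = 4. Expected numbers out of 168:
  red-eyed long-winged: 168 × 1/4 = 42
  red-eyed dumpy-winged: 168 × 1/4 = 42
  sepia-eyed long-winged: 168 × 1/4 = 42
  sepia-eyed dumpy-winged: 168 × 1/4 = 42
χ² = Σ (O − E)² / E
  red-eyed long-winged: (43 − 42)² / 42 = 0.0238
  red-eyed dumpy-winged: (43 − 42)² / 42 = 0.0238
  sepia-eyed long-winged: (41 − 42)² / 42 = 0.0238
  sepia-eyed dumpy-winged: (41 − 42)² / 42 = 0.0238
χ² = 0.0238 + 0.0238 + 0.0238 + 0.0238 = 0.0952 ≈ 0.095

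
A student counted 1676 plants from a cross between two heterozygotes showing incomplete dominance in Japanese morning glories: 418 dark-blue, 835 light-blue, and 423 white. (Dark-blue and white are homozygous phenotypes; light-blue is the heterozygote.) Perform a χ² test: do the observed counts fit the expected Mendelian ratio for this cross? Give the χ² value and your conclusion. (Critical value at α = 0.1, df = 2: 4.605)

With incomplete dominance, a heterozygote × heterozygote cross gives a 1:2:1 phenotypic ratio.
Expected counts for N = 1676 under a 1:2:1 ratio (total parts = 4):
  dark-blue: 1676 × 1/4 = 419
  light-blue: 1676 × 2/4 = 838
  white: 1676 × 1/4 = 419
χ² = Σ (O − E)² / E
  dark-blue: (418 − 419)² / 419 = 0.0024
  light-blue: (835 − 838)² / 838 = 0.0107
  white: (423 − 419)² / 419 = 0.0382
χ² = 0.0024 + 0.0107 + 0.0382 = 0.0513 ≈ 0.051
Degrees of freedom = 3 − 1 = 2; critical value at α = 0.1 is 4.605.
Since 0.051 < 4.605, we fail to reject the null hypothesis — the data are consistent with the 1:2:1 ratio.

0.051; consistent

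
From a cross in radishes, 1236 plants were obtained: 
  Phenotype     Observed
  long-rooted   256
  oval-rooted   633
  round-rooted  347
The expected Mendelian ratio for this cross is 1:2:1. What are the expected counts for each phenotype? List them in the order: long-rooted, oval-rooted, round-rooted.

Expected counts for N = 1236 under a 1:2:1 ratio (total parts = 4):
  long-rooted: 1236 × 1/4 = 309
  oval-rooted: 1236 × 2/4 = 618
  round-rooted: 1236 × 1/4 = 309

309, 618, 309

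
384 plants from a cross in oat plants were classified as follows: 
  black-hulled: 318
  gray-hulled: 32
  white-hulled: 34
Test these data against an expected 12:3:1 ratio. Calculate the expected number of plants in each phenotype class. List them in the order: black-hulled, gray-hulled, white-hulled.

Total ratio parts = 16. Expected numbers out of 384:
  black-hulled: 384 × 12/16 = 288
  gray-hulled: 384 × 3/16 = 72
  white-hulled: 384 × 1/16 = 24

288, 72, 24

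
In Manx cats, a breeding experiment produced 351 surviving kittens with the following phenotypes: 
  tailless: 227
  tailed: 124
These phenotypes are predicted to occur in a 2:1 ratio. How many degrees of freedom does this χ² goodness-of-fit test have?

A goodness-of-fit test with 2 phenotype classes has df = 2 − 1 = 1.

1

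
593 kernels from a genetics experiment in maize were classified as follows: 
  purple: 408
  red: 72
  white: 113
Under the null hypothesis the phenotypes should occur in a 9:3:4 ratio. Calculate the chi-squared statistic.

38.804

Total ratio parts = 16. Expected numbers out of 593:
  purple: 593 × 9/16 = 333.5625
  red: 593 × 3/16 = 111.1875
  white: 593 × 4/16 = 148.25
χ² = Σ (O − E)² / E
  purple: (408 − 333.5625)² / 333.5625 = 16.6114
  red: (72 − 111.1875)² / 111.1875 = 13.8114
  white: (113 − 148.25)² / 148.25 = 8.3815
χ² = 16.6114 + 13.8114 + 8.3815 = 38.8043 ≈ 38.804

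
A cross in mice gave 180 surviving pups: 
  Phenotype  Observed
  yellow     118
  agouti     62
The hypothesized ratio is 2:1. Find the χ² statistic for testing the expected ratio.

0.100

Total ratio parts = 3. Expected numbers out of 180:
  yellow: 180 × 2/3 = 120
  agouti: 180 × 1/3 = 60
χ² = Σ (O − E)² / E
  yellow: (118 − 120)² / 120 = 0.0333
  agouti: (62 − 60)² / 60 = 0.0667
χ² = 0.0333 + 0.0667 = 0.100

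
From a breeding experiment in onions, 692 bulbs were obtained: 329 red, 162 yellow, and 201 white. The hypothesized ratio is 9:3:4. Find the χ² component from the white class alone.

4.532

Expected counts for N = 692 under a 9:3:4 ratio (total parts = 16):
  red: 692 × 9/16 = 389.25
  yellow: 692 × 3/16 = 129.75
  white: 692 × 4/16 = 173
Contribution of white: (201 − 173)² / 173 = 4.5318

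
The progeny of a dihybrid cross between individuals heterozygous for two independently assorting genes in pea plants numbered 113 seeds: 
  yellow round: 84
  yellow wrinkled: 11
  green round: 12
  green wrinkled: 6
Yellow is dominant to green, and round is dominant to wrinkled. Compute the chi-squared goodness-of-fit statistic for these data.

15.614

A dihybrid F₂ with independent assortment and complete dominance at both loci gives a 9:3:3:1 phenotypic ratio.
Expected counts for N = 113 under a 9:3:3:1 ratio (total parts = 16):
  yellow round: 113 × 9/16 = 63.5625
  yellow wrinkled: 113 × 3/16 = 21.1875
  green round: 113 × 3/16 = 21.1875
  green wrinkled: 113 × 1/16 = 7.0625
χ² = Σ (O − E)² / E
  yellow round: (84 − 63.5625)² / 63.5625 = 6.5713
  yellow wrinkled: (11 − 21.1875)² / 21.1875 = 4.8984
  green round: (12 − 21.1875)² / 21.1875 = 3.9840
  green wrinkled: (6 − 7.0625)² / 7.0625 = 0.1598
χ² = 6.5713 + 4.8984 + 3.9840 + 0.1598 = 15.6135 ≈ 15.614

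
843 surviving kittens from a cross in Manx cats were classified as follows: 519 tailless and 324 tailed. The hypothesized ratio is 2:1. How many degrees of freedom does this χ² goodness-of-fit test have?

A goodness-of-fit test with 2 phenotype classes has df = 2 − 1 = 1.

1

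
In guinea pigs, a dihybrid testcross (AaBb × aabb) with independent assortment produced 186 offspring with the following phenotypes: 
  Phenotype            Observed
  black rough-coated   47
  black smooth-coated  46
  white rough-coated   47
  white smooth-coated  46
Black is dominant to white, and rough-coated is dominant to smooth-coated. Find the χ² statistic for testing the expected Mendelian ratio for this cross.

A dihybrid testcross with independent assortment gives a 1:1:1:1 ratio.
Total ratio parts = 4. Expected numbers out of 186:
  black rough-coated: 186 × 1/4 = 46.5
  black smooth-coated: 186 × 1/4 = 46.5
  white rough-coated: 186 × 1/4 = 46.5
  white smooth-coated: 186 × 1/4 = 46.5
χ² = Σ (O − E)² / E
  black rough-coated: (47 − 46.5)² / 46.5 = 0.0054
  black smooth-coated: (46 − 46.5)² / 46.5 = 0.0054
  white rough-coated: (47 − 46.5)² / 46.5 = 0.0054
  white smooth-coated: (46 − 46.5)² / 46.5 = 0.0054
χ² = 0.0054 + 0.0054 + 0.0054 + 0.0054 = 0.0216 ≈ 0.022

0.022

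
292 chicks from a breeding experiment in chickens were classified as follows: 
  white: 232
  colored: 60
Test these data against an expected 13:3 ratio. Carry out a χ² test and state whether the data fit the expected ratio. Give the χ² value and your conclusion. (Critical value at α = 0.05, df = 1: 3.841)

The 13:3 ratio has 16 parts, so with N = 292 the expected counts are:
  white: 292 × 13/16 = 237.25
  colored: 292 × 3/16 = 54.75
χ² = Σ (O − E)² / E
  white: (232 − 237.25)² / 237.25 = 0.1162
  colored: (60 − 54.75)² / 54.75 = 0.5034
χ² = 0.1162 + 0.5034 = 0.6196 ≈ 0.620
Degrees of freedom = 2 − 1 = 1; critical value at α = 0.05 is 3.841.
Since 0.620 < 3.841, we fail to reject the null hypothesis — the data are consistent with the 13:3 ratio.

0.620; consistent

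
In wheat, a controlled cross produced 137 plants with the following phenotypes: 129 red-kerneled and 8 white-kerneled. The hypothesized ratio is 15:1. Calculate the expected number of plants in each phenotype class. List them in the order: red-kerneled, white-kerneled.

Expected counts for N = 137 under a 15:1 ratio (total parts = 16):
  red-kerneled: 137 × 15/16 = 128.4375
  white-kerneled: 137 × 1/16 = 8.5625

128.4375, 8.5625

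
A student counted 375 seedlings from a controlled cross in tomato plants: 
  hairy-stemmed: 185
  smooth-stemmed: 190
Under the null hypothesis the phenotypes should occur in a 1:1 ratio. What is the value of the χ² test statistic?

0.067

The 1:1 ratio has 2 parts, so with N = 375 the expected counts are:
  hairy-stemmed: 375 × 1/2 = 187.5
  smooth-stemmed: 375 × 1/2 = 187.5
χ² = Σ (O − E)² / E
  hairy-stemmed: (185 − 187.5)² / 187.5 = 0.0333
  smooth-stemmed: (190 − 187.5)² / 187.5 = 0.0333
χ² = 0.0333 + 0.0333 = 0.0666 ≈ 0.067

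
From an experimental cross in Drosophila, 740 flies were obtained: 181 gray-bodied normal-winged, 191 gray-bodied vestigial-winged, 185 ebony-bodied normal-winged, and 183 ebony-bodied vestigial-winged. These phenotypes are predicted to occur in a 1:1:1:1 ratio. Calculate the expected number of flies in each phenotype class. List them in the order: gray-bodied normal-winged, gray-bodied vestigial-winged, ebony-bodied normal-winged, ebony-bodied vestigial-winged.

185, 185, 185, 185

The 1:1:1:1 ratio has 4 parts, so with N = 740 the expected counts are:
  gray-bodied normal-winged: 740 × 1/4 = 185
  gray-bodied vestigial-winged: 740 × 1/4 = 185
  ebony-bodied normal-winged: 740 × 1/4 = 185
  ebony-bodied vestigial-winged: 740 × 1/4 = 185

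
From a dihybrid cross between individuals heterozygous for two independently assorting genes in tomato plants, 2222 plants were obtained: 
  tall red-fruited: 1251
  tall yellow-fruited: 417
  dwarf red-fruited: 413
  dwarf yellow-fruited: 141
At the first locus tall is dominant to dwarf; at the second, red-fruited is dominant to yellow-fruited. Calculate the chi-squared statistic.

0.065

A dihybrid F₂ with independent assortment and complete dominance at both loci gives a 9:3:3:1 phenotypic ratio.
The 9:3:3:1 ratio has 16 parts, so with N = 2222 the expected counts are:
  tall red-fruited: 2222 × 9/16 = 1249.875
  tall yellow-fruited: 2222 × 3/16 = 416.625
  dwarf red-fruited: 2222 × 3/16 = 416.625
  dwarf yellow-fruited: 2222 × 1/16 = 138.875
χ² = Σ (O − E)² / E
  tall red-fruited: (1251 − 1249.875)² / 1249.875 = 0.0010
  tall yellow-fruited: (417 − 416.625)² / 416.625 = 0.0003
  dwarf red-fruited: (413 − 416.625)² / 416.625 = 0.0315
  dwarf yellow-fruited: (141 − 138.875)² / 138.875 = 0.0325
χ² = 0.0010 + 0.0003 + 0.0315 + 0.0325 = 0.0653 ≈ 0.065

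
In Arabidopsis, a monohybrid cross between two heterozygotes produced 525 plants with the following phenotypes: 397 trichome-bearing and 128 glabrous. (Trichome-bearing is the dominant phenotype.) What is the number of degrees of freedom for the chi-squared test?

1

For a monohybrid cross between heterozygotes with complete dominance, the expected phenotypic ratio is 3:1.
A goodness-of-fit test with 2 phenotype classes has df = 2 − 1 = 1.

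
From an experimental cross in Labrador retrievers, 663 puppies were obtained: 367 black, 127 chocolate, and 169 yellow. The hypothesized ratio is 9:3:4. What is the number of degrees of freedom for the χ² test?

A goodness-of-fit test with 3 phenotype classes has df = 3 − 1 = 2.

2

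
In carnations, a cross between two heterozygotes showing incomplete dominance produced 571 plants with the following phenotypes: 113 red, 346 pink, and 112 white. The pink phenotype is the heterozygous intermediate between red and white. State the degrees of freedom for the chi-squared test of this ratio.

2

With incomplete dominance, a heterozygote × heterozygote cross gives a 1:2:1 phenotypic ratio.
A goodness-of-fit test with 3 phenotype classes has df = 3 − 1 = 2.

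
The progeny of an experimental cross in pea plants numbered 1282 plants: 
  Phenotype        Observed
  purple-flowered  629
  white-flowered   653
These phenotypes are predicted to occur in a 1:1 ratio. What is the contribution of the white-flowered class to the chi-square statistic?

Under the 1:1 hypothesis (Σ ratio = 2, N = 1282):
  purple-flowered: 1282 × 1/2 = 641
  white-flowered: 1282 × 1/2 = 641
Contribution of white-flowered: (653 − 641)² / 641 = 0.2246

0.225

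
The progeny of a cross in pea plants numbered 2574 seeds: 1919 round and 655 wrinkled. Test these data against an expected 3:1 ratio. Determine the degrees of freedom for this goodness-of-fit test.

1

A goodness-of-fit test with 2 phenotype classes has df = 2 − 1 = 1.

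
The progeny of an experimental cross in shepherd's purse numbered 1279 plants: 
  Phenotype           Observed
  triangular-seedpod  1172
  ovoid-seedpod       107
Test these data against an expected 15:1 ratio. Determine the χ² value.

The 15:1 ratio has 16 parts, so with N = 1279 the expected counts are:
  triangular-seedpod: 1279 × 15/16 = 1199.0625
  ovoid-seedpod: 1279 × 1/16 = 79.9375
χ² = Σ (O − E)² / E
  triangular-seedpod: (1172 − 1199.0625)² / 1199.0625 = 0.6108
  ovoid-seedpod: (107 − 79.9375)² / 79.9375 = 9.1619
χ² = 0.6108 + 9.1619 = 9.7727 ≈ 9.773

9.773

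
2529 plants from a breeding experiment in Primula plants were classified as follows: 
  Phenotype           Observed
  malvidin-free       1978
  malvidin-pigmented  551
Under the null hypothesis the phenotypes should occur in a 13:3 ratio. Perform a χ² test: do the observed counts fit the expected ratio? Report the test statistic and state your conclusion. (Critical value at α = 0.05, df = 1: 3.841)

Under the 13:3 hypothesis (Σ ratio = 16, N = 2529):
  malvidin-free: 2529 × 13/16 = 2054.8125
  malvidin-pigmented: 2529 × 3/16 = 474.1875
χ² = Σ (O − E)² / E
  malvidin-free: (1978 − 2054.8125)² / 2054.8125 = 2.8714
  malvidin-pigmented: (551 − 474.1875)² / 474.1875 = 12.4427
χ² = 2.8714 + 12.4427 = 15.3141 ≈ 15.314
Degrees of freedom = 2 − 1 = 1; critical value at α = 0.05 is 3.841.
Since 15.314 > 3.841, we reject the null hypothesis — the data do not fit the 13:3 ratio.

15.314; not consistent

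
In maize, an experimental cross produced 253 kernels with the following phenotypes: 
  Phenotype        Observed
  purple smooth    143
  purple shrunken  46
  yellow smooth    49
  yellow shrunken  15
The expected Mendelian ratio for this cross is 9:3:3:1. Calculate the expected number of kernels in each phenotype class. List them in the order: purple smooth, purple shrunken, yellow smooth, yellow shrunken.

Expected counts for N = 253 under a 9:3:3:1 ratio (total parts = 16):
  purple smooth: 253 × 9/16 = 142.3125
  purple shrunken: 253 × 3/16 = 47.4375
  yellow smooth: 253 × 3/16 = 47.4375
  yellow shrunken: 253 × 1/16 = 15.8125

142.3125, 47.4375, 47.4375, 15.8125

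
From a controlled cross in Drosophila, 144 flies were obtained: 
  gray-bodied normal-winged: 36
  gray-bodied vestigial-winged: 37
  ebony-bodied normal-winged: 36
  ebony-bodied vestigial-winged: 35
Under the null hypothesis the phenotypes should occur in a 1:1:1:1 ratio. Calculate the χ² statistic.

Total ratio parts = 4. Expected numbers out of 144:
  gray-bodied normal-winged: 144 × 1/4 = 36
  gray-bodied vestigial-winged: 144 × 1/4 = 36
  ebony-bodied normal-winged: 144 × 1/4 = 36
  ebony-bodied vestigial-winged: 144 × 1/4 = 36
χ² = Σ (O − E)² / E
  gray-bodied normal-winged: (36 − 36)² / 36 = 0.0000
  gray-bodied vestigial-winged: (37 − 36)² / 36 = 0.0278
  ebony-bodied normal-winged: (36 − 36)² / 36 = 0.0000
  ebony-bodied vestigial-winged: (35 − 36)² / 36 = 0.0278
χ² = 0.0000 + 0.0278 + 0.0000 + 0.0278 = 0.0556 ≈ 0.056

0.056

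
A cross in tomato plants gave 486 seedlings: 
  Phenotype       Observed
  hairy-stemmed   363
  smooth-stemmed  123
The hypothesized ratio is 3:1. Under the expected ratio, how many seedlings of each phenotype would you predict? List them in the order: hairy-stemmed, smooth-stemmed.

Under the 3:1 hypothesis (Σ ratio = 4, N = 486):
  hairy-stemmed: 486 × 3/4 = 364.5
  smooth-stemmed: 486 × 1/4 = 121.5

364.5, 121.5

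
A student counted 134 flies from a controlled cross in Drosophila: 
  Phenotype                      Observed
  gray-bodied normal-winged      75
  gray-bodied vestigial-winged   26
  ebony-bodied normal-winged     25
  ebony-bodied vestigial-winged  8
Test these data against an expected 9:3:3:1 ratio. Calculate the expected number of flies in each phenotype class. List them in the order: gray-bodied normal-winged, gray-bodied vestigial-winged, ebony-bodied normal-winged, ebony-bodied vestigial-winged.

75.375, 25.125, 25.125, 8.375

Expected counts for N = 134 under a 9:3:3:1 ratio (total parts = 16):
  gray-bodied normal-winged: 134 × 9/16 = 75.375
  gray-bodied vestigial-winged: 134 × 3/16 = 25.125
  ebony-bodied normal-winged: 134 × 3/16 = 25.125
  ebony-bodied vestigial-winged: 134 × 1/16 = 8.375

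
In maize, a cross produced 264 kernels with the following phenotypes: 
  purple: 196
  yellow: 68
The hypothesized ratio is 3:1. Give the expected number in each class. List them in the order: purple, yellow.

The 3:1 ratio has 4 parts, so with N = 264 the expected counts are:
  purple: 264 × 3/4 = 198
  yellow: 264 × 1/4 = 66

198, 66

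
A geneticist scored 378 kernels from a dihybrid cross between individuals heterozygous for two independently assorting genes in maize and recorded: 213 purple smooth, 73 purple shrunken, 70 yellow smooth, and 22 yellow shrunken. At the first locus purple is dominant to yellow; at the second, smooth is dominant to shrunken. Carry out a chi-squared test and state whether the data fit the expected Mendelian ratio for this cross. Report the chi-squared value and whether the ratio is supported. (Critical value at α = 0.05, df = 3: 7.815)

A dihybrid F₂ with independent assortment and complete dominance at both loci gives a 9:3:3:1 phenotypic ratio.
Under the 9:3:3:1 hypothesis (Σ ratio = 16, N = 378):
  purple smooth: 378 × 9/16 = 212.625
  purple shrunken: 378 × 3/16 = 70.875
  yellow smooth: 378 × 3/16 = 70.875
  yellow shrunken: 378 × 1/16 = 23.625
χ² = Σ (O − E)² / E
  purple smooth: (213 − 212.625)² / 212.625 = 0.0007
  purple shrunken: (73 − 70.875)² / 70.875 = 0.0637
  yellow smooth: (70 − 70.875)² / 70.875 = 0.0108
  yellow shrunken: (22 − 23.625)² / 23.625 = 0.1118
χ² = 0.0007 + 0.0637 + 0.0108 + 0.1118 = 0.187
Degrees of freedom = 4 − 1 = 3; critical value at α = 0.05 is 7.815.
Since 0.187 < 7.815, we fail to reject the null hypothesis — the data are consistent with the 9:3:3:1 ratio.

0.187; consistent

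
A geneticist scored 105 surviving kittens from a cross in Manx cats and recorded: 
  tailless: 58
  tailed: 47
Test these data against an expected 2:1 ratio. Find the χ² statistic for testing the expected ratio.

6.171

The 2:1 ratio has 3 parts, so with N = 105 the expected counts are:
  tailless: 105 × 2/3 = 70
  tailed: 105 × 1/3 = 35
χ² = Σ (O − E)² / E
  tailless: (58 − 70)² / 70 = 2.0571
  tailed: (47 − 35)² / 35 = 4.1143
χ² = 2.0571 + 4.1143 = 6.1714 ≈ 6.171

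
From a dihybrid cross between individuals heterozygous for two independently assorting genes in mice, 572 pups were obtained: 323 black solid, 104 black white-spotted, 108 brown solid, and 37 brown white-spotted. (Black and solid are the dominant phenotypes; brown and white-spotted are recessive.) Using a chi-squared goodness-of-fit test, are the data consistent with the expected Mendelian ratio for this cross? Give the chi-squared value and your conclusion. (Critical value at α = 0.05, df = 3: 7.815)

A dihybrid F₂ with independent assortment and complete dominance at both loci gives a 9:3:3:1 phenotypic ratio.
Expected counts for N = 572 under a 9:3:3:1 ratio (total parts = 16):
  black solid: 572 × 9/16 = 321.75
  black white-spotted: 572 × 3/16 = 107.25
  brown solid: 572 × 3/16 = 107.25
  brown white-spotted: 572 × 1/16 = 35.75
χ² = Σ (O − E)² / E
  black solid: (323 − 321.75)² / 321.75 = 0.0049
  black white-spotted: (104 − 107.25)² / 107.25 = 0.0985
  brown solid: (108 − 107.25)² / 107.25 = 0.0052
  brown white-spotted: (37 − 35.75)² / 35.75 = 0.0437
χ² = 0.0049 + 0.0985 + 0.0052 + 0.0437 = 0.1523 ≈ 0.152
Degrees of freedom = 4 − 1 = 3; critical value at α = 0.05 is 7.815.
Since 0.152 < 7.815, we fail to reject the null hypothesis — the data are consistent with the 9:3:3:1 ratio.

0.152; consistent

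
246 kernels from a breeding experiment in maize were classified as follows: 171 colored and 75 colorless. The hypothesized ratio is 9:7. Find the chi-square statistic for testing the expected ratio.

Total ratio parts = 16. Expected numbers out of 246:
  colored: 246 × 9/16 = 138.375
  colorless: 246 × 7/16 = 107.625
χ² = Σ (O − E)² / E
  colored: (171 − 138.375)² / 138.375 = 7.6921
  colorless: (75 − 107.625)² / 107.625 = 9.8898
χ² = 7.6921 + 9.8898 = 17.5819 ≈ 17.582

17.582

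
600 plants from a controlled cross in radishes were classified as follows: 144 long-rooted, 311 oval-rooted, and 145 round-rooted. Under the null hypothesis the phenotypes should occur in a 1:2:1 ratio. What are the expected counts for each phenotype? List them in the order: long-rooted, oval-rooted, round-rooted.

150, 300, 150

Expected counts for N = 600 under a 1:2:1 ratio (total parts = 4):
  long-rooted: 600 × 1/4 = 150
  oval-rooted: 600 × 2/4 = 300
  round-rooted: 600 × 1/4 = 150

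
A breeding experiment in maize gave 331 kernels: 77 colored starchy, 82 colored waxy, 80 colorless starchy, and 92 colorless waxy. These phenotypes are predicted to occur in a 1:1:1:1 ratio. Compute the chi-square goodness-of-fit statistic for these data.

1.532

Under the 1:1:1:1 hypothesis (Σ ratio = 4, N = 331):
  colored starchy: 331 × 1/4 = 82.75
  colored waxy: 331 × 1/4 = 82.75
  colorless starchy: 331 × 1/4 = 82.75
  colorless waxy: 331 × 1/4 = 82.75
χ² = Σ (O − E)² / E
  colored starchy: (77 − 82.75)² / 82.75 = 0.3995
  colored waxy: (82 − 82.75)² / 82.75 = 0.0068
  colorless starchy: (80 − 82.75)² / 82.75 = 0.0914
  colorless waxy: (92 − 82.75)² / 82.75 = 1.0340
χ² = 0.3995 + 0.0068 + 0.0914 + 1.0340 = 1.5317 ≈ 1.532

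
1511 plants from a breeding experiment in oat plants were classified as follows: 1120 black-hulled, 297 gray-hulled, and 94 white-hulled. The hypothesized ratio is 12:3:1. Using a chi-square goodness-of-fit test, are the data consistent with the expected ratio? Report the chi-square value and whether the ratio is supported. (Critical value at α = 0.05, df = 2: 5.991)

0.818; consistent

Expected counts for N = 1511 under a 12:3:1 ratio (total parts = 16):
  black-hulled: 1511 × 12/16 = 1133.25
  gray-hulled: 1511 × 3/16 = 283.3125
  white-hulled: 1511 × 1/16 = 94.4375
χ² = Σ (O − E)² / E
  black-hulled: (1120 − 1133.25)² / 1133.25 = 0.1549
  gray-hulled: (297 − 283.3125)² / 283.3125 = 0.6613
  white-hulled: (94 − 94.4375)² / 94.4375 = 0.0020
χ² = 0.1549 + 0.6613 + 0.0020 = 0.8182 ≈ 0.818
Degrees of freedom = 3 − 1 = 2; critical value at α = 0.05 is 5.991.
Since 0.818 < 5.991, we fail to reject the null hypothesis — the data are consistent with the 12:3:1 ratio.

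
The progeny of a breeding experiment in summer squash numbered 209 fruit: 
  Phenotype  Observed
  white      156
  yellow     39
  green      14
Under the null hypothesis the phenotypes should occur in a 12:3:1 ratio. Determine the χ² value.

0.072

Expected counts for N = 209 under a 12:3:1 ratio (total parts = 16):
  white: 209 × 12/16 = 156.75
  yellow: 209 × 3/16 = 39.1875
  green: 209 × 1/16 = 13.0625
χ² = Σ (O − E)² / E
  white: (156 − 156.75)² / 156.75 = 0.0036
  yellow: (39 − 39.1875)² / 39.1875 = 0.0009
  green: (14 − 13.0625)² / 13.0625 = 0.0673
χ² = 0.0036 + 0.0009 + 0.0673 = 0.0718 ≈ 0.072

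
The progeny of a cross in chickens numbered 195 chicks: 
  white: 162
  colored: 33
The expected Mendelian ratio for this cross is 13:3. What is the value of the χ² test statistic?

Total ratio parts = 16. Expected numbers out of 195:
  white: 195 × 13/16 = 158.4375
  colored: 195 × 3/16 = 36.5625
χ² = Σ (O − E)² / E
  white: (162 − 158.4375)² / 158.4375 = 0.0801
  colored: (33 − 36.5625)² / 36.5625 = 0.3471
χ² = 0.0801 + 0.3471 = 0.4272 ≈ 0.427

0.427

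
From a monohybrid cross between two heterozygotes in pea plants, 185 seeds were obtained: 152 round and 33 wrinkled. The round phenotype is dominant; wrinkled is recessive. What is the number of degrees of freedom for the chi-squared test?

For a monohybrid cross between heterozygotes with complete dominance, the expected phenotypic ratio is 3:1.
A goodness-of-fit test with 2 phenotype classes has df = 2 − 1 = 1.

1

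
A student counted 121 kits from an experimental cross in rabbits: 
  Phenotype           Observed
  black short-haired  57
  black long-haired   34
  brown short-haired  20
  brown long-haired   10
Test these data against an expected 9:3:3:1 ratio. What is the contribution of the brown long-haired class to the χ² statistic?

Total ratio parts = 16. Expected numbers out of 121:
  black short-haired: 121 × 9/16 = 68.0625
  black long-haired: 121 × 3/16 = 22.6875
  brown short-haired: 121 × 3/16 = 22.6875
  brown long-haired: 121 × 1/16 = 7.5625
Contribution of brown long-haired: (10 − 7.5625)² / 7.5625 = 0.7856

0.786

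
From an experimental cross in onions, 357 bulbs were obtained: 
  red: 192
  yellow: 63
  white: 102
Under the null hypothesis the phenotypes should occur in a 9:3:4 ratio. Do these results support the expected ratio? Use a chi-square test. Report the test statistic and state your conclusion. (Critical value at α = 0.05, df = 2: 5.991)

The 9:3:4 ratio has 16 parts, so with N = 357 the expected counts are:
  red: 357 × 9/16 = 200.8125
  yellow: 357 × 3/16 = 66.9375
  white: 357 × 4/16 = 89.25
χ² = Σ (O − E)² / E
  red: (192 − 200.8125)² / 200.8125 = 0.3867
  yellow: (63 − 66.9375)² / 66.9375 = 0.2316
  white: (102 − 89.25)² / 89.25 = 1.8214
χ² = 0.3867 + 0.2316 + 1.8214 = 2.4397 ≈ 2.440
Degrees of freedom = 3 − 1 = 2; critical value at α = 0.05 is 5.991.
Since 2.440 < 5.991, we fail to reject the null hypothesis — the data are consistent with the 9:3:4 ratio.

2.440; consistent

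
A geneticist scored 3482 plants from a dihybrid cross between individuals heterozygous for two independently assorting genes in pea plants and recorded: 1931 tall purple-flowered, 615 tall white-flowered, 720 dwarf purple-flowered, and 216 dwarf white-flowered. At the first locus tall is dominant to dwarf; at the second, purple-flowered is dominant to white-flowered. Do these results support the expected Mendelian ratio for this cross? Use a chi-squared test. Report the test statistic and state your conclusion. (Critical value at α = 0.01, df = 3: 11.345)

9.500; consistent

A dihybrid F₂ with independent assortment and complete dominance at both loci gives a 9:3:3:1 phenotypic ratio.
The 9:3:3:1 ratio has 16 parts, so with N = 3482 the expected counts are:
  tall purple-flowered: 3482 × 9/16 = 1958.625
  tall white-flowered: 3482 × 3/16 = 652.875
  dwarf purple-flowered: 3482 × 3/16 = 652.875
  dwarf white-flowered: 3482 × 1/16 = 217.625
χ² = Σ (O − E)² / E
  tall purple-flowered: (1931 − 1958.625)² / 1958.625 = 0.3896
  tall white-flowered: (615 − 652.875)² / 652.875 = 2.1972
  dwarf purple-flowered: (720 − 652.875)² / 652.875 = 6.9014
  dwarf white-flowered: (216 − 217.625)² / 217.625 = 0.0121
χ² = 0.3896 + 2.1972 + 6.9014 + 0.0121 = 9.5003 ≈ 9.500
Degrees of freedom = 4 − 1 = 3; critical value at α = 0.01 is 11.345.
Since 9.500 < 11.345, we fail to reject the null hypothesis — the data are consistent with the 9:3:3:1 ratio.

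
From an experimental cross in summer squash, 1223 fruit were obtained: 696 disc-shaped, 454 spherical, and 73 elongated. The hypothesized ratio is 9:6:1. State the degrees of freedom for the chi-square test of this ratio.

A goodness-of-fit test with 3 phenotype classes has df = 3 − 1 = 2.

2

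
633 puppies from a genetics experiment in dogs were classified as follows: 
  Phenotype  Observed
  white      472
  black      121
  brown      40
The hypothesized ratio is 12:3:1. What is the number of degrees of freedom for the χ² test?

2

A goodness-of-fit test with 3 phenotype classes has df = 3 − 1 = 2.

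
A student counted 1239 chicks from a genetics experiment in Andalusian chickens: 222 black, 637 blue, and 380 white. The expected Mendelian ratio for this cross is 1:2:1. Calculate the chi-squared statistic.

Total ratio parts = 4. Expected numbers out of 1239:
  black: 1239 × 1/4 = 309.75
  blue: 1239 × 2/4 = 619.5
  white: 1239 × 1/4 = 309.75
χ² = Σ (O − E)² / E
  black: (222 − 309.75)² / 309.75 = 24.8590
  blue: (637 − 619.5)² / 619.5 = 0.4944
  white: (380 − 309.75)² / 309.75 = 15.9324
χ² = 24.8590 + 0.4944 + 15.9324 = 41.2858 ≈ 41.286

41.286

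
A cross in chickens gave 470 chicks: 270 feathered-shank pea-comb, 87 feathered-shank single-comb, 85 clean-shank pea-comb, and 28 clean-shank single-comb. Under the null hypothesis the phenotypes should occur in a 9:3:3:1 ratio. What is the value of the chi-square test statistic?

0.309

Under the 9:3:3:1 hypothesis (Σ ratio = 16, N = 470):
  feathered-shank pea-comb: 470 × 9/16 = 264.375
  feathered-shank single-comb: 470 × 3/16 = 88.125
  clean-shank pea-comb: 470 × 3/16 = 88.125
  clean-shank single-comb: 470 × 1/16 = 29.375
χ² = Σ (O − E)² / E
  feathered-shank pea-comb: (270 − 264.375)² / 264.375 = 0.1197
  feathered-shank single-comb: (87 − 88.125)² / 88.125 = 0.0144
  clean-shank pea-comb: (85 − 88.125)² / 88.125 = 0.1108
  clean-shank single-comb: (28 − 29.375)² / 29.375 = 0.0644
χ² = 0.1197 + 0.0144 + 0.1108 + 0.0644 = 0.3093 ≈ 0.309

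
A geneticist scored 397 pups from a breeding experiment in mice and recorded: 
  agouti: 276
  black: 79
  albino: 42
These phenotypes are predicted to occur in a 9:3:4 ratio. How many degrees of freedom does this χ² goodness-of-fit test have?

A goodness-of-fit test with 3 phenotype classes has df = 3 − 1 = 2.

2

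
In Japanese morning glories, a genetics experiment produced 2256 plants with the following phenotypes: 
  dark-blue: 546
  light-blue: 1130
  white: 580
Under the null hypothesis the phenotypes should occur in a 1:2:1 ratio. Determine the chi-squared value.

1.032

The 1:2:1 ratio has 4 parts, so with N = 2256 the expected counts are:
  dark-blue: 2256 × 1/4 = 564
  light-blue: 2256 × 2/4 = 1128
  white: 2256 × 1/4 = 564
χ² = Σ (O − E)² / E
  dark-blue: (546 − 564)² / 564 = 0.5745
  light-blue: (1130 − 1128)² / 1128 = 0.0035
  white: (580 − 564)² / 564 = 0.4539
χ² = 0.5745 + 0.0035 + 0.4539 = 1.0319 ≈ 1.032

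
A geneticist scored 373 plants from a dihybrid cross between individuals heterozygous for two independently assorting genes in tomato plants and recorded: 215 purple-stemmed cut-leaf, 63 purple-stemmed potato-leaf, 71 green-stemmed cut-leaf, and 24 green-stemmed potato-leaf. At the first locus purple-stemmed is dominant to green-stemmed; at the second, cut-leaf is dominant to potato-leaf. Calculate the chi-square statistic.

0.853

A dihybrid F₂ with independent assortment and complete dominance at both loci gives a 9:3:3:1 phenotypic ratio.
Under the 9:3:3:1 hypothesis (Σ ratio = 16, N = 373):
  purple-stemmed cut-leaf: 373 × 9/16 = 209.8125
  purple-stemmed potato-leaf: 373 × 3/16 = 69.9375
  green-stemmed cut-leaf: 373 × 3/16 = 69.9375
  green-stemmed potato-leaf: 373 × 1/16 = 23.3125
χ² = Σ (O − E)² / E
  purple-stemmed cut-leaf: (215 − 209.8125)² / 209.8125 = 0.1283
  purple-stemmed potato-leaf: (63 − 69.9375)² / 69.9375 = 0.6882
  green-stemmed cut-leaf: (71 − 69.9375)² / 69.9375 = 0.0161
  green-stemmed potato-leaf: (24 − 23.3125)² / 23.3125 = 0.0203
χ² = 0.1283 + 0.6882 + 0.0161 + 0.0203 = 0.8529 ≈ 0.853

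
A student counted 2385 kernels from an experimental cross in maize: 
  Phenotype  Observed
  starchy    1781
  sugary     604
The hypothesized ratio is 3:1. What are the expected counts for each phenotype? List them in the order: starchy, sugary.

1788.75, 596.25

Under the 3:1 hypothesis (Σ ratio = 4, N = 2385):
  starchy: 2385 × 3/4 = 1788.75
  sugary: 2385 × 1/4 = 596.25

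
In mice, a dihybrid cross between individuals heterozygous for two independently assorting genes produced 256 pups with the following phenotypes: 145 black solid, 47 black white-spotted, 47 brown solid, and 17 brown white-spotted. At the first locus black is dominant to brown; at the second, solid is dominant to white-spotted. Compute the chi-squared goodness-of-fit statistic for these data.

A dihybrid F₂ with independent assortment and complete dominance at both loci gives a 9:3:3:1 phenotypic ratio.
The 9:3:3:1 ratio has 16 parts, so with N = 256 the expected counts are:
  black solid: 256 × 9/16 = 144
  black white-spotted: 256 × 3/16 = 48
  brown solid: 256 × 3/16 = 48
  brown white-spotted: 256 × 1/16 = 16
χ² = Σ (O − E)² / E
  black solid: (145 − 144)² / 144 = 0.0069
  black white-spotted: (47 − 48)² / 48 = 0.0208
  brown solid: (47 − 48)² / 48 = 0.0208
  brown white-spotted: (17 − 16)² / 16 = 0.0625
χ² = 0.0069 + 0.0208 + 0.0208 + 0.0625 = 0.111

0.111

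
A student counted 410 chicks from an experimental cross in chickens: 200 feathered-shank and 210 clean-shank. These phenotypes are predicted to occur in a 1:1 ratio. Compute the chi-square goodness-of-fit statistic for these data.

0.244

The 1:1 ratio has 2 parts, so with N = 410 the expected counts are:
  feathered-shank: 410 × 1/2 = 205
  clean-shank: 410 × 1/2 = 205
χ² = Σ (O − E)² / E
  feathered-shank: (200 − 205)² / 205 = 0.1220
  clean-shank: (210 − 205)² / 205 = 0.1220
χ² = 0.1220 + 0.1220 = 0.244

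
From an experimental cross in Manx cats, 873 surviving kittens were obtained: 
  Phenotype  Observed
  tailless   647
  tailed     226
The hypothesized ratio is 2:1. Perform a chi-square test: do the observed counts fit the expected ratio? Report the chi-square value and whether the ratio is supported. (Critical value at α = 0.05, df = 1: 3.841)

Expected counts for N = 873 under a 2:1 ratio (total parts = 3):
  tailless: 873 × 2/3 = 582
  tailed: 873 × 1/3 = 291
χ² = Σ (O − E)² / E
  tailless: (647 − 582)² / 582 = 7.2595
  tailed: (226 − 291)² / 291 = 14.5189
χ² = 7.2595 + 14.5189 = 21.7784 ≈ 21.778
Degrees of freedom = 2 − 1 = 1; critical value at α = 0.05 is 3.841.
Since 21.778 > 3.841, we reject the null hypothesis — the data do not fit the 2:1 ratio.

21.778; not consistent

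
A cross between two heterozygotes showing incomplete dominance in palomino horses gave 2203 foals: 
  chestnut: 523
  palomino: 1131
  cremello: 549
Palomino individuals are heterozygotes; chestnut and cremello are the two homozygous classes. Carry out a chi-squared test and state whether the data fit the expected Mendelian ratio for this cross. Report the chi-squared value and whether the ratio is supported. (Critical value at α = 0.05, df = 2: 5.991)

With incomplete dominance, a heterozygote × heterozygote cross gives a 1:2:1 phenotypic ratio.
Under the 1:2:1 hypothesis (Σ ratio = 4, N = 2203):
  chestnut: 2203 × 1/4 = 550.75
  palomino: 2203 × 2/4 = 1101.5
  cremello: 2203 × 1/4 = 550.75
χ² = Σ (O − E)² / E
  chestnut: (523 − 550.75)² / 550.75 = 1.3982
  palomino: (1131 − 1101.5)² / 1101.5 = 0.7901
  cremello: (549 − 550.75)² / 550.75 = 0.0056
χ² = 1.3982 + 0.7901 + 0.0056 = 2.1939 ≈ 2.194
Degrees of freedom = 3 − 1 = 2; critical value at α = 0.05 is 5.991.
Since 2.194 < 5.991, we fail to reject the null hypothesis — the data are consistent with the 1:2:1 ratio.

2.194; consistent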